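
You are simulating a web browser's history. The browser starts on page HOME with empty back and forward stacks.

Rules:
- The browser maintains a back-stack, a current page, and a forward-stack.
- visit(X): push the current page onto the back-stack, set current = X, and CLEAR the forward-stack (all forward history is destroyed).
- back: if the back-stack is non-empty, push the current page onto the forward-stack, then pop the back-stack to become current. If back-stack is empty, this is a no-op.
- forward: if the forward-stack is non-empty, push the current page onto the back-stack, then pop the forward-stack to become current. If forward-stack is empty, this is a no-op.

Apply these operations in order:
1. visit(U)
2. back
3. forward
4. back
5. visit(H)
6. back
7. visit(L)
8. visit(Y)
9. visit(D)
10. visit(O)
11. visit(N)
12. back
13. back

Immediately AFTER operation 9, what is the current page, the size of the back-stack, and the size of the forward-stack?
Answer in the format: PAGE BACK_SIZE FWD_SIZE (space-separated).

After 1 (visit(U)): cur=U back=1 fwd=0
After 2 (back): cur=HOME back=0 fwd=1
After 3 (forward): cur=U back=1 fwd=0
After 4 (back): cur=HOME back=0 fwd=1
After 5 (visit(H)): cur=H back=1 fwd=0
After 6 (back): cur=HOME back=0 fwd=1
After 7 (visit(L)): cur=L back=1 fwd=0
After 8 (visit(Y)): cur=Y back=2 fwd=0
After 9 (visit(D)): cur=D back=3 fwd=0

D 3 0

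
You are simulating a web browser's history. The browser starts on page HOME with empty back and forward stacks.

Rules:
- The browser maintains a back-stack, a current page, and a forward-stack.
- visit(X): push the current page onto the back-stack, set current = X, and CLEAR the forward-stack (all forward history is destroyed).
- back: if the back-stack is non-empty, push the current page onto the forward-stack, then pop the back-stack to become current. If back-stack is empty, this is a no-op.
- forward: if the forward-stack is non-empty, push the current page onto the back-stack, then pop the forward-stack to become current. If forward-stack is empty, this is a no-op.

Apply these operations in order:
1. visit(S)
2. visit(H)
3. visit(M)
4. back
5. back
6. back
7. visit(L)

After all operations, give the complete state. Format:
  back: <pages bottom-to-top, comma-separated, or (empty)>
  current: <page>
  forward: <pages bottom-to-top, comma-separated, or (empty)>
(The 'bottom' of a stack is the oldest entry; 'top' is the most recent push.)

Answer: back: HOME
current: L
forward: (empty)

Derivation:
After 1 (visit(S)): cur=S back=1 fwd=0
After 2 (visit(H)): cur=H back=2 fwd=0
After 3 (visit(M)): cur=M back=3 fwd=0
After 4 (back): cur=H back=2 fwd=1
After 5 (back): cur=S back=1 fwd=2
After 6 (back): cur=HOME back=0 fwd=3
After 7 (visit(L)): cur=L back=1 fwd=0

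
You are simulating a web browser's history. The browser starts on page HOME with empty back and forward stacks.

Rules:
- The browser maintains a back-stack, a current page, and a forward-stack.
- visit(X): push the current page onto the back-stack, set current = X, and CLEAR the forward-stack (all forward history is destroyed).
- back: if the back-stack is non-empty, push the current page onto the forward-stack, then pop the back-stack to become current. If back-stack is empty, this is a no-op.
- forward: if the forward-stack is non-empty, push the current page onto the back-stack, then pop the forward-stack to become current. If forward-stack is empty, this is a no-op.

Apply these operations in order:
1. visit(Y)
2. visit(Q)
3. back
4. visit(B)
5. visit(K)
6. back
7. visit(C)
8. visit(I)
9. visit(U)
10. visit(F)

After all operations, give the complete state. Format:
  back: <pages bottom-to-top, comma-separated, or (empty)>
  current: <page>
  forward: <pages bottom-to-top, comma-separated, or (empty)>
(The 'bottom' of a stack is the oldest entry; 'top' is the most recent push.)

After 1 (visit(Y)): cur=Y back=1 fwd=0
After 2 (visit(Q)): cur=Q back=2 fwd=0
After 3 (back): cur=Y back=1 fwd=1
After 4 (visit(B)): cur=B back=2 fwd=0
After 5 (visit(K)): cur=K back=3 fwd=0
After 6 (back): cur=B back=2 fwd=1
After 7 (visit(C)): cur=C back=3 fwd=0
After 8 (visit(I)): cur=I back=4 fwd=0
After 9 (visit(U)): cur=U back=5 fwd=0
After 10 (visit(F)): cur=F back=6 fwd=0

Answer: back: HOME,Y,B,C,I,U
current: F
forward: (empty)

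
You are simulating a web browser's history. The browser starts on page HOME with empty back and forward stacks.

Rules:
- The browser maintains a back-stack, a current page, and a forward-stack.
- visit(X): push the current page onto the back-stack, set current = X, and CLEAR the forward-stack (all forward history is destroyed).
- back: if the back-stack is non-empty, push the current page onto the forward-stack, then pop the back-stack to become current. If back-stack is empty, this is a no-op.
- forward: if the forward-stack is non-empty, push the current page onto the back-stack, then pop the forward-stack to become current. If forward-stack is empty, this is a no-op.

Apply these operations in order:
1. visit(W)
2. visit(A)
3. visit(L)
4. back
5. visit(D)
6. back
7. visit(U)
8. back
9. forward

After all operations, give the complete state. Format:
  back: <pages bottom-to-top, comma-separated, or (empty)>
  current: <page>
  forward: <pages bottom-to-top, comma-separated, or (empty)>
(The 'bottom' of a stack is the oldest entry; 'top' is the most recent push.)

After 1 (visit(W)): cur=W back=1 fwd=0
After 2 (visit(A)): cur=A back=2 fwd=0
After 3 (visit(L)): cur=L back=3 fwd=0
After 4 (back): cur=A back=2 fwd=1
After 5 (visit(D)): cur=D back=3 fwd=0
After 6 (back): cur=A back=2 fwd=1
After 7 (visit(U)): cur=U back=3 fwd=0
After 8 (back): cur=A back=2 fwd=1
After 9 (forward): cur=U back=3 fwd=0

Answer: back: HOME,W,A
current: U
forward: (empty)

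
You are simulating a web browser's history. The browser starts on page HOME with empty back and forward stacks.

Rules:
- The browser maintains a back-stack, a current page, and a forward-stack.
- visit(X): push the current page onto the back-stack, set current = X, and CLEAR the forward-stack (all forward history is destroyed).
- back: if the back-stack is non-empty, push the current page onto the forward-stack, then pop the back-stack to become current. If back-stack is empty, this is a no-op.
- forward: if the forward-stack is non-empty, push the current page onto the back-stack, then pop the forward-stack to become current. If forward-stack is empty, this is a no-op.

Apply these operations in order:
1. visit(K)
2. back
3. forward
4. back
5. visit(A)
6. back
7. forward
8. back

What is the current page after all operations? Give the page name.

Answer: HOME

Derivation:
After 1 (visit(K)): cur=K back=1 fwd=0
After 2 (back): cur=HOME back=0 fwd=1
After 3 (forward): cur=K back=1 fwd=0
After 4 (back): cur=HOME back=0 fwd=1
After 5 (visit(A)): cur=A back=1 fwd=0
After 6 (back): cur=HOME back=0 fwd=1
After 7 (forward): cur=A back=1 fwd=0
After 8 (back): cur=HOME back=0 fwd=1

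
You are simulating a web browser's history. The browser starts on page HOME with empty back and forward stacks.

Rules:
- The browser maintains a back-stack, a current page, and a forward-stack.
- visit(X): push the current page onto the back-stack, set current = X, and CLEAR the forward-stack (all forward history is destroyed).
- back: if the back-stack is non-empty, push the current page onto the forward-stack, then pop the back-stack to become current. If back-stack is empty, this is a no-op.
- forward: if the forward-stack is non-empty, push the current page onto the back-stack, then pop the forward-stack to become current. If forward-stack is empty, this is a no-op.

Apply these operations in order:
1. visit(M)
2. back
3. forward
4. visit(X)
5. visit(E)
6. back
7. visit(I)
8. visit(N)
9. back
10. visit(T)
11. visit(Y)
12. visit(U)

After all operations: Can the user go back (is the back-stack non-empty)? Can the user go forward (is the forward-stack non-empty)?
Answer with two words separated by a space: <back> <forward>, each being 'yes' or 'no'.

After 1 (visit(M)): cur=M back=1 fwd=0
After 2 (back): cur=HOME back=0 fwd=1
After 3 (forward): cur=M back=1 fwd=0
After 4 (visit(X)): cur=X back=2 fwd=0
After 5 (visit(E)): cur=E back=3 fwd=0
After 6 (back): cur=X back=2 fwd=1
After 7 (visit(I)): cur=I back=3 fwd=0
After 8 (visit(N)): cur=N back=4 fwd=0
After 9 (back): cur=I back=3 fwd=1
After 10 (visit(T)): cur=T back=4 fwd=0
After 11 (visit(Y)): cur=Y back=5 fwd=0
After 12 (visit(U)): cur=U back=6 fwd=0

Answer: yes no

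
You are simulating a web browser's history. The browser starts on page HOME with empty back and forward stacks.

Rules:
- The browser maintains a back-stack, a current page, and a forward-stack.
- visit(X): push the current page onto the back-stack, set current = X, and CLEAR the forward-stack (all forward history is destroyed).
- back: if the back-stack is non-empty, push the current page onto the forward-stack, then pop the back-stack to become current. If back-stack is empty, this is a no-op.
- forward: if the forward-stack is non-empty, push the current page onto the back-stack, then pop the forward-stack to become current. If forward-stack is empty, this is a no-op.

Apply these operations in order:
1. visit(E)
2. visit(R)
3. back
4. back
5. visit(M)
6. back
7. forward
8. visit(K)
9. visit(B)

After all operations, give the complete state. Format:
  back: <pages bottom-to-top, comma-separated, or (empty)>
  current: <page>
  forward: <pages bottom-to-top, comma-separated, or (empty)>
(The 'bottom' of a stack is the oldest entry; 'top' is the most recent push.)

Answer: back: HOME,M,K
current: B
forward: (empty)

Derivation:
After 1 (visit(E)): cur=E back=1 fwd=0
After 2 (visit(R)): cur=R back=2 fwd=0
After 3 (back): cur=E back=1 fwd=1
After 4 (back): cur=HOME back=0 fwd=2
After 5 (visit(M)): cur=M back=1 fwd=0
After 6 (back): cur=HOME back=0 fwd=1
After 7 (forward): cur=M back=1 fwd=0
After 8 (visit(K)): cur=K back=2 fwd=0
After 9 (visit(B)): cur=B back=3 fwd=0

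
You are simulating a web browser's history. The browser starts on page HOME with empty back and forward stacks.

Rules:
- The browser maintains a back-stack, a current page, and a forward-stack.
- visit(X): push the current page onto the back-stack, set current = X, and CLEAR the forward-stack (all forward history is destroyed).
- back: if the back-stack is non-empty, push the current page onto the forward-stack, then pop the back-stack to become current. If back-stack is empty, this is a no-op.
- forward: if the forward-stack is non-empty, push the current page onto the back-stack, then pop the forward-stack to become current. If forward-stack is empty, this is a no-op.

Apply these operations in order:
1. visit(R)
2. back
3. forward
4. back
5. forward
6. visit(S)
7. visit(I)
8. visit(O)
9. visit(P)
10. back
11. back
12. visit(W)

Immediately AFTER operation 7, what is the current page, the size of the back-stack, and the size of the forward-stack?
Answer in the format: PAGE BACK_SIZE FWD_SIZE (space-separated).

After 1 (visit(R)): cur=R back=1 fwd=0
After 2 (back): cur=HOME back=0 fwd=1
After 3 (forward): cur=R back=1 fwd=0
After 4 (back): cur=HOME back=0 fwd=1
After 5 (forward): cur=R back=1 fwd=0
After 6 (visit(S)): cur=S back=2 fwd=0
After 7 (visit(I)): cur=I back=3 fwd=0

I 3 0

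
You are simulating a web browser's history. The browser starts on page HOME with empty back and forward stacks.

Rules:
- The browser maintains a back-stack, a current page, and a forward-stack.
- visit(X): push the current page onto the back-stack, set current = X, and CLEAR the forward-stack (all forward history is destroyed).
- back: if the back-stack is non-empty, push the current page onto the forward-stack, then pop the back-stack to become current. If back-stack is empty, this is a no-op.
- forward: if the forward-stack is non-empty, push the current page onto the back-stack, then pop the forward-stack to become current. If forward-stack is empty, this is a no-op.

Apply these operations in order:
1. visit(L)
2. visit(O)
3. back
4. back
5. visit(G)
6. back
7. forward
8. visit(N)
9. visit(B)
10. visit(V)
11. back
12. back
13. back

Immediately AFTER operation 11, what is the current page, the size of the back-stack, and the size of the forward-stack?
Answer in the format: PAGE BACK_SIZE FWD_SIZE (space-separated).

After 1 (visit(L)): cur=L back=1 fwd=0
After 2 (visit(O)): cur=O back=2 fwd=0
After 3 (back): cur=L back=1 fwd=1
After 4 (back): cur=HOME back=0 fwd=2
After 5 (visit(G)): cur=G back=1 fwd=0
After 6 (back): cur=HOME back=0 fwd=1
After 7 (forward): cur=G back=1 fwd=0
After 8 (visit(N)): cur=N back=2 fwd=0
After 9 (visit(B)): cur=B back=3 fwd=0
After 10 (visit(V)): cur=V back=4 fwd=0
After 11 (back): cur=B back=3 fwd=1

B 3 1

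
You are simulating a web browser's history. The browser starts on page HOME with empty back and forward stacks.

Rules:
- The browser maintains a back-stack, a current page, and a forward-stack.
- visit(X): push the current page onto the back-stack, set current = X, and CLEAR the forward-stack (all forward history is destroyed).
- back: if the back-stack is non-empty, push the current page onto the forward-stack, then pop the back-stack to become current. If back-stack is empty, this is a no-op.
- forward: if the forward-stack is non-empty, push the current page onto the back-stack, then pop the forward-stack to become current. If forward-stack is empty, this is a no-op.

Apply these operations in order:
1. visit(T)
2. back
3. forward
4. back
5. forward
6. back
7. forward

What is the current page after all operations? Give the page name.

Answer: T

Derivation:
After 1 (visit(T)): cur=T back=1 fwd=0
After 2 (back): cur=HOME back=0 fwd=1
After 3 (forward): cur=T back=1 fwd=0
After 4 (back): cur=HOME back=0 fwd=1
After 5 (forward): cur=T back=1 fwd=0
After 6 (back): cur=HOME back=0 fwd=1
After 7 (forward): cur=T back=1 fwd=0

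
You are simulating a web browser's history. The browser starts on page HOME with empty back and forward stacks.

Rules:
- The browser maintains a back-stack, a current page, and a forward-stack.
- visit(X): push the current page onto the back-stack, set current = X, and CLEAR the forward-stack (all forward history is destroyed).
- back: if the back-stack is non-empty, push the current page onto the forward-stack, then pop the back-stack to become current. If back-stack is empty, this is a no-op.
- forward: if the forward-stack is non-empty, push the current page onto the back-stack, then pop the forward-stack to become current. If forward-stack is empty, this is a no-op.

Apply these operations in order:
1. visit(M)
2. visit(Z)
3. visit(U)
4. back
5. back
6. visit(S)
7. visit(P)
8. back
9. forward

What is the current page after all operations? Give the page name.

After 1 (visit(M)): cur=M back=1 fwd=0
After 2 (visit(Z)): cur=Z back=2 fwd=0
After 3 (visit(U)): cur=U back=3 fwd=0
After 4 (back): cur=Z back=2 fwd=1
After 5 (back): cur=M back=1 fwd=2
After 6 (visit(S)): cur=S back=2 fwd=0
After 7 (visit(P)): cur=P back=3 fwd=0
After 8 (back): cur=S back=2 fwd=1
After 9 (forward): cur=P back=3 fwd=0

Answer: P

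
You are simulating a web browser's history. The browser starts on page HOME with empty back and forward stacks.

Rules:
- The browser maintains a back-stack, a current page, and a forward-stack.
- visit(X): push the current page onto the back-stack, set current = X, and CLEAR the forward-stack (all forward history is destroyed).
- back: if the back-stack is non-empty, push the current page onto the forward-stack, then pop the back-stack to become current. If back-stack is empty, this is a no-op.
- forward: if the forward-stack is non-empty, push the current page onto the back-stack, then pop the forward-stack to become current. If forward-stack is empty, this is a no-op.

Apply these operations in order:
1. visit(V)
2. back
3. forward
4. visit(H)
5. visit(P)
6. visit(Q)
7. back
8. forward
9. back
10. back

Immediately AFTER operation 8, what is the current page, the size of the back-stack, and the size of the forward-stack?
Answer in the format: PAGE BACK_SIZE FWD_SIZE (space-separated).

After 1 (visit(V)): cur=V back=1 fwd=0
After 2 (back): cur=HOME back=0 fwd=1
After 3 (forward): cur=V back=1 fwd=0
After 4 (visit(H)): cur=H back=2 fwd=0
After 5 (visit(P)): cur=P back=3 fwd=0
After 6 (visit(Q)): cur=Q back=4 fwd=0
After 7 (back): cur=P back=3 fwd=1
After 8 (forward): cur=Q back=4 fwd=0

Q 4 0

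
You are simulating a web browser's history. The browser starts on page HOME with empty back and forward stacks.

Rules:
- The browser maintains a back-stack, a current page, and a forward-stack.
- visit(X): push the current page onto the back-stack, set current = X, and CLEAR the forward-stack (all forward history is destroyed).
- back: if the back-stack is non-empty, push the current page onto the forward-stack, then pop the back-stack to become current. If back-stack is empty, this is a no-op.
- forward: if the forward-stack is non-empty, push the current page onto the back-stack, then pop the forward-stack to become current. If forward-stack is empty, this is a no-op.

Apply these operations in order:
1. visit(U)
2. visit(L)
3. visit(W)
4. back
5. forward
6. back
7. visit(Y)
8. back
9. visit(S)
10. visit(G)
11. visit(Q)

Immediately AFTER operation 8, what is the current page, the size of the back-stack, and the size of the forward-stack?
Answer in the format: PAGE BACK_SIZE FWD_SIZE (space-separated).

After 1 (visit(U)): cur=U back=1 fwd=0
After 2 (visit(L)): cur=L back=2 fwd=0
After 3 (visit(W)): cur=W back=3 fwd=0
After 4 (back): cur=L back=2 fwd=1
After 5 (forward): cur=W back=3 fwd=0
After 6 (back): cur=L back=2 fwd=1
After 7 (visit(Y)): cur=Y back=3 fwd=0
After 8 (back): cur=L back=2 fwd=1

L 2 1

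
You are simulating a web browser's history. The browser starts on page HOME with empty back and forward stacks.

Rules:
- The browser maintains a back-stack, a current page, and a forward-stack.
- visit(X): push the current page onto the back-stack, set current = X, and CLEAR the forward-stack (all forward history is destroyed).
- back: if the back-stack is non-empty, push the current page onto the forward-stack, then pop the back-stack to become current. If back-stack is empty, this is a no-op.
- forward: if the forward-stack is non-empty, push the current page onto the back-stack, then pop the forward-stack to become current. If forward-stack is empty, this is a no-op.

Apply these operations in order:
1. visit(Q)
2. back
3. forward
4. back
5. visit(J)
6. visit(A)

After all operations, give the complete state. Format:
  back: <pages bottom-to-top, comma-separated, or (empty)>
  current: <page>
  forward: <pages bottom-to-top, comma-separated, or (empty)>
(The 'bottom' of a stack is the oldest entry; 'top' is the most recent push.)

Answer: back: HOME,J
current: A
forward: (empty)

Derivation:
After 1 (visit(Q)): cur=Q back=1 fwd=0
After 2 (back): cur=HOME back=0 fwd=1
After 3 (forward): cur=Q back=1 fwd=0
After 4 (back): cur=HOME back=0 fwd=1
After 5 (visit(J)): cur=J back=1 fwd=0
After 6 (visit(A)): cur=A back=2 fwd=0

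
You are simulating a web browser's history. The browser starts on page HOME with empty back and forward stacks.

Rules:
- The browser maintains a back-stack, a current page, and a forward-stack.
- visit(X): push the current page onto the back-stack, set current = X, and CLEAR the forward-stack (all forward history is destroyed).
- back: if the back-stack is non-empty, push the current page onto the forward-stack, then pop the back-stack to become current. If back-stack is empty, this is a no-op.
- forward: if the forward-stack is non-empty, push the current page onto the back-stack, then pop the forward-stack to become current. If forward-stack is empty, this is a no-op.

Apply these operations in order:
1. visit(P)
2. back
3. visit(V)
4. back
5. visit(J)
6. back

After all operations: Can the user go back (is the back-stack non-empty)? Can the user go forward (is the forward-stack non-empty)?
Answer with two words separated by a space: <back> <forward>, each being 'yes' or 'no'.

After 1 (visit(P)): cur=P back=1 fwd=0
After 2 (back): cur=HOME back=0 fwd=1
After 3 (visit(V)): cur=V back=1 fwd=0
After 4 (back): cur=HOME back=0 fwd=1
After 5 (visit(J)): cur=J back=1 fwd=0
After 6 (back): cur=HOME back=0 fwd=1

Answer: no yes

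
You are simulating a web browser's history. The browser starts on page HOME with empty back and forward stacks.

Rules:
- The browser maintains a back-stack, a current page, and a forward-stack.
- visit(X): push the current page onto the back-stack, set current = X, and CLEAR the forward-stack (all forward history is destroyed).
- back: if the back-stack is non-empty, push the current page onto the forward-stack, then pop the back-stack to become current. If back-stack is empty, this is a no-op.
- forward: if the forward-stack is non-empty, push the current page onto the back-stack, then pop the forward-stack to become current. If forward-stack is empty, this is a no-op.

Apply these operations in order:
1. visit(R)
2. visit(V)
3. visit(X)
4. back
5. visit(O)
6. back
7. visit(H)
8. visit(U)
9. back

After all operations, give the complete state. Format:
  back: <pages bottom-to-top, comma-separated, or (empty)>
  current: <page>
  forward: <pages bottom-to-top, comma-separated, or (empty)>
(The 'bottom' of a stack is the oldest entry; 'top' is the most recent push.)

After 1 (visit(R)): cur=R back=1 fwd=0
After 2 (visit(V)): cur=V back=2 fwd=0
After 3 (visit(X)): cur=X back=3 fwd=0
After 4 (back): cur=V back=2 fwd=1
After 5 (visit(O)): cur=O back=3 fwd=0
After 6 (back): cur=V back=2 fwd=1
After 7 (visit(H)): cur=H back=3 fwd=0
After 8 (visit(U)): cur=U back=4 fwd=0
After 9 (back): cur=H back=3 fwd=1

Answer: back: HOME,R,V
current: H
forward: U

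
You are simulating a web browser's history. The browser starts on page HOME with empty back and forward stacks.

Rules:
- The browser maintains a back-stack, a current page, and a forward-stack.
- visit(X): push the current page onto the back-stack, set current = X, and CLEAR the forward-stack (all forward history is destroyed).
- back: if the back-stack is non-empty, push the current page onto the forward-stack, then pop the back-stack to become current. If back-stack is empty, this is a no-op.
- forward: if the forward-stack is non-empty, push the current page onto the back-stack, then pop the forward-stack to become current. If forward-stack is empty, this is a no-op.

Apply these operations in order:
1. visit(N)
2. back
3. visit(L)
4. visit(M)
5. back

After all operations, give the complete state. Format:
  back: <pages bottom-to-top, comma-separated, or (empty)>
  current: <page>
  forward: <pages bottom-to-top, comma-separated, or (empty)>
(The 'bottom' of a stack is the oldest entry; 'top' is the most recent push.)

Answer: back: HOME
current: L
forward: M

Derivation:
After 1 (visit(N)): cur=N back=1 fwd=0
After 2 (back): cur=HOME back=0 fwd=1
After 3 (visit(L)): cur=L back=1 fwd=0
After 4 (visit(M)): cur=M back=2 fwd=0
After 5 (back): cur=L back=1 fwd=1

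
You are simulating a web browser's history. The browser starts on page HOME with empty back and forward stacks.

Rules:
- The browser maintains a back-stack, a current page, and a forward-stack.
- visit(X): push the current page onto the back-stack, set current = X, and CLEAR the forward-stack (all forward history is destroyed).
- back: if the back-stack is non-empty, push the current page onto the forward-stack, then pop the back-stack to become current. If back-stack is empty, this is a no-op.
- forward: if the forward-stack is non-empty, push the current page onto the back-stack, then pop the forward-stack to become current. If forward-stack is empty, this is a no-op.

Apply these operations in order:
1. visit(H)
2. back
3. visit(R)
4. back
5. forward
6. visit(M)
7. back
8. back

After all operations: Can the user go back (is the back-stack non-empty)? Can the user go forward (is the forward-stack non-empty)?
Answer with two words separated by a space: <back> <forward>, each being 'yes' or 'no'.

After 1 (visit(H)): cur=H back=1 fwd=0
After 2 (back): cur=HOME back=0 fwd=1
After 3 (visit(R)): cur=R back=1 fwd=0
After 4 (back): cur=HOME back=0 fwd=1
After 5 (forward): cur=R back=1 fwd=0
After 6 (visit(M)): cur=M back=2 fwd=0
After 7 (back): cur=R back=1 fwd=1
After 8 (back): cur=HOME back=0 fwd=2

Answer: no yes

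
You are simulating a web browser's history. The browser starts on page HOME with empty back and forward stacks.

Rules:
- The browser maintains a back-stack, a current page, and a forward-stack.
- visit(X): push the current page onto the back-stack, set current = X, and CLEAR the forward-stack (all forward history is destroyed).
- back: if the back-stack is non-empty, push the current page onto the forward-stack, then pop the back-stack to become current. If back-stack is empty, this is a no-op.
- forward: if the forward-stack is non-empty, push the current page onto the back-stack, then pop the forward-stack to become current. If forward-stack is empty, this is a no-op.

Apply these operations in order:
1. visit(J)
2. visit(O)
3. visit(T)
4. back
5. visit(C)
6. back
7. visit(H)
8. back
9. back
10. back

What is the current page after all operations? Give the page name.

After 1 (visit(J)): cur=J back=1 fwd=0
After 2 (visit(O)): cur=O back=2 fwd=0
After 3 (visit(T)): cur=T back=3 fwd=0
After 4 (back): cur=O back=2 fwd=1
After 5 (visit(C)): cur=C back=3 fwd=0
After 6 (back): cur=O back=2 fwd=1
After 7 (visit(H)): cur=H back=3 fwd=0
After 8 (back): cur=O back=2 fwd=1
After 9 (back): cur=J back=1 fwd=2
After 10 (back): cur=HOME back=0 fwd=3

Answer: HOME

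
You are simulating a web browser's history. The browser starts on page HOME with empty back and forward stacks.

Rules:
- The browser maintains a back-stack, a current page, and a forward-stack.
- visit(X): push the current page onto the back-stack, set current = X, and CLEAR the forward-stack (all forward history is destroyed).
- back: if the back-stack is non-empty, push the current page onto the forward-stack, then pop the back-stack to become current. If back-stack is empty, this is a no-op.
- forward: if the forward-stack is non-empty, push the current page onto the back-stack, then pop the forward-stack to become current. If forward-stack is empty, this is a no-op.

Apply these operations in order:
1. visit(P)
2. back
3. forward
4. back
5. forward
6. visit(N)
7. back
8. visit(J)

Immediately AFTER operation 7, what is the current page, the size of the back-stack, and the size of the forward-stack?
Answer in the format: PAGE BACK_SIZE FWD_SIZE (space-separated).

After 1 (visit(P)): cur=P back=1 fwd=0
After 2 (back): cur=HOME back=0 fwd=1
After 3 (forward): cur=P back=1 fwd=0
After 4 (back): cur=HOME back=0 fwd=1
After 5 (forward): cur=P back=1 fwd=0
After 6 (visit(N)): cur=N back=2 fwd=0
After 7 (back): cur=P back=1 fwd=1

P 1 1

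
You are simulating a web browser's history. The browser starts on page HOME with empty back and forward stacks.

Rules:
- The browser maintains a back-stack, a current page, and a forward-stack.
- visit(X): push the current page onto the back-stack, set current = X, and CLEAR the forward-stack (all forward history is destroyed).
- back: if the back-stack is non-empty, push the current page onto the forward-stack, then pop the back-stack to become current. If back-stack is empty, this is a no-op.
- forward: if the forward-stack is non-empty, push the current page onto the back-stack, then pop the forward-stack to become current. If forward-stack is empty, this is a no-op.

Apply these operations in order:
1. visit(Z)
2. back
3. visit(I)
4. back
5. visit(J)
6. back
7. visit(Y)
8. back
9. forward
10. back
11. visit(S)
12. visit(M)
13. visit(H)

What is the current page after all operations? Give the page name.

Answer: H

Derivation:
After 1 (visit(Z)): cur=Z back=1 fwd=0
After 2 (back): cur=HOME back=0 fwd=1
After 3 (visit(I)): cur=I back=1 fwd=0
After 4 (back): cur=HOME back=0 fwd=1
After 5 (visit(J)): cur=J back=1 fwd=0
After 6 (back): cur=HOME back=0 fwd=1
After 7 (visit(Y)): cur=Y back=1 fwd=0
After 8 (back): cur=HOME back=0 fwd=1
After 9 (forward): cur=Y back=1 fwd=0
After 10 (back): cur=HOME back=0 fwd=1
After 11 (visit(S)): cur=S back=1 fwd=0
After 12 (visit(M)): cur=M back=2 fwd=0
After 13 (visit(H)): cur=H back=3 fwd=0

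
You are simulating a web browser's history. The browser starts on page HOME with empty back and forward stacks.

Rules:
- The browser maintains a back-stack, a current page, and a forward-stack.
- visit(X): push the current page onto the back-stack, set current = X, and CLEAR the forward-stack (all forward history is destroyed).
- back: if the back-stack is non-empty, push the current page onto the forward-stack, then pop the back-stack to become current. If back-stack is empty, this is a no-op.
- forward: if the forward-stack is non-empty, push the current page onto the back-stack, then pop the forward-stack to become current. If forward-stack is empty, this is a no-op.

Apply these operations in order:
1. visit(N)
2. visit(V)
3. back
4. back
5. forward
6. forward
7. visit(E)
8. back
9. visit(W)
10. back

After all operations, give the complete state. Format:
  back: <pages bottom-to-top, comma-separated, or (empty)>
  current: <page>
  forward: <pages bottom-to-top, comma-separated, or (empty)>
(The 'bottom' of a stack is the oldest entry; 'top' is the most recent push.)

Answer: back: HOME,N
current: V
forward: W

Derivation:
After 1 (visit(N)): cur=N back=1 fwd=0
After 2 (visit(V)): cur=V back=2 fwd=0
After 3 (back): cur=N back=1 fwd=1
After 4 (back): cur=HOME back=0 fwd=2
After 5 (forward): cur=N back=1 fwd=1
After 6 (forward): cur=V back=2 fwd=0
After 7 (visit(E)): cur=E back=3 fwd=0
After 8 (back): cur=V back=2 fwd=1
After 9 (visit(W)): cur=W back=3 fwd=0
After 10 (back): cur=V back=2 fwd=1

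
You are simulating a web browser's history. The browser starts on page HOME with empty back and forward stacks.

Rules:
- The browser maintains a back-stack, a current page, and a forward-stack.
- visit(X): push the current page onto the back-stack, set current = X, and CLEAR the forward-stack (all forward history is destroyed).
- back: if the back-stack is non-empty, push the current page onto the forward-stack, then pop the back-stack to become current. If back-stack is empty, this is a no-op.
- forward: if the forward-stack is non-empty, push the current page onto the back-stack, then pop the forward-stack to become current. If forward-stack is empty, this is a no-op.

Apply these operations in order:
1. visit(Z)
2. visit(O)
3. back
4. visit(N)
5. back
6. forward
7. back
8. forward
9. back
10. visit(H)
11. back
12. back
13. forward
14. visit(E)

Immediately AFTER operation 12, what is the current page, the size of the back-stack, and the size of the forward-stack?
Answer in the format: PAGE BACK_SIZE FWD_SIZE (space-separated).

After 1 (visit(Z)): cur=Z back=1 fwd=0
After 2 (visit(O)): cur=O back=2 fwd=0
After 3 (back): cur=Z back=1 fwd=1
After 4 (visit(N)): cur=N back=2 fwd=0
After 5 (back): cur=Z back=1 fwd=1
After 6 (forward): cur=N back=2 fwd=0
After 7 (back): cur=Z back=1 fwd=1
After 8 (forward): cur=N back=2 fwd=0
After 9 (back): cur=Z back=1 fwd=1
After 10 (visit(H)): cur=H back=2 fwd=0
After 11 (back): cur=Z back=1 fwd=1
After 12 (back): cur=HOME back=0 fwd=2

HOME 0 2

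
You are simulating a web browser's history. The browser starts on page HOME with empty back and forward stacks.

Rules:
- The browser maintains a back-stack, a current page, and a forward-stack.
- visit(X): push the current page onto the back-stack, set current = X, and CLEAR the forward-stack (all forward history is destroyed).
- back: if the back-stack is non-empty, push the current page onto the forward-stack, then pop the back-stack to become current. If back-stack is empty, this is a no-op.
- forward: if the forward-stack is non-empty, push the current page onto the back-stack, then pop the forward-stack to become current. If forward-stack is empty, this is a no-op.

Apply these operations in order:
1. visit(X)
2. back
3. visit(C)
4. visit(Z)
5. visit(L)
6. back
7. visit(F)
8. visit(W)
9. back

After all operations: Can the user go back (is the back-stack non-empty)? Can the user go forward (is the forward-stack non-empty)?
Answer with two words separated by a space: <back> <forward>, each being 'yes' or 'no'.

After 1 (visit(X)): cur=X back=1 fwd=0
After 2 (back): cur=HOME back=0 fwd=1
After 3 (visit(C)): cur=C back=1 fwd=0
After 4 (visit(Z)): cur=Z back=2 fwd=0
After 5 (visit(L)): cur=L back=3 fwd=0
After 6 (back): cur=Z back=2 fwd=1
After 7 (visit(F)): cur=F back=3 fwd=0
After 8 (visit(W)): cur=W back=4 fwd=0
After 9 (back): cur=F back=3 fwd=1

Answer: yes yes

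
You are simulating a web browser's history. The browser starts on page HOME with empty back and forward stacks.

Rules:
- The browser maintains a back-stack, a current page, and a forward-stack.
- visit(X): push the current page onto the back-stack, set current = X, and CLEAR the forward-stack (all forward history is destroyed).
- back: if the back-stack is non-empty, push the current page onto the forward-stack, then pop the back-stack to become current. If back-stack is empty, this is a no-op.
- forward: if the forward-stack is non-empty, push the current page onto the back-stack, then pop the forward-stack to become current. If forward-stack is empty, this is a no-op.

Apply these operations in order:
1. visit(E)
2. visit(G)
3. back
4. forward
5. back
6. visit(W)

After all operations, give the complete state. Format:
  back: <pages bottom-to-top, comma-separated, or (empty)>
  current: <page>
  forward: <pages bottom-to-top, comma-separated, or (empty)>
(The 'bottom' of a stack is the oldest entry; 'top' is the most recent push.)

Answer: back: HOME,E
current: W
forward: (empty)

Derivation:
After 1 (visit(E)): cur=E back=1 fwd=0
After 2 (visit(G)): cur=G back=2 fwd=0
After 3 (back): cur=E back=1 fwd=1
After 4 (forward): cur=G back=2 fwd=0
After 5 (back): cur=E back=1 fwd=1
After 6 (visit(W)): cur=W back=2 fwd=0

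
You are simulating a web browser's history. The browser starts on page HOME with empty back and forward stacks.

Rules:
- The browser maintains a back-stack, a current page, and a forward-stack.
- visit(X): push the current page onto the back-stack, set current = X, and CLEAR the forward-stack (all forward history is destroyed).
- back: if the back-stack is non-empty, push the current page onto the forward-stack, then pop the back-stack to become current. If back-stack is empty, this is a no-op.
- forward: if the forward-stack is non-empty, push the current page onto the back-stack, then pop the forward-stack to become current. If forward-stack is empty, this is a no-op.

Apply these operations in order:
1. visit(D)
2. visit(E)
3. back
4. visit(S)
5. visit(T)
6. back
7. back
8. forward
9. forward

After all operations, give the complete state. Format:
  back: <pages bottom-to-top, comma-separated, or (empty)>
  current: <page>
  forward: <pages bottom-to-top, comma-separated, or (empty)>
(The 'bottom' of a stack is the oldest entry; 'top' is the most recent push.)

Answer: back: HOME,D,S
current: T
forward: (empty)

Derivation:
After 1 (visit(D)): cur=D back=1 fwd=0
After 2 (visit(E)): cur=E back=2 fwd=0
After 3 (back): cur=D back=1 fwd=1
After 4 (visit(S)): cur=S back=2 fwd=0
After 5 (visit(T)): cur=T back=3 fwd=0
After 6 (back): cur=S back=2 fwd=1
After 7 (back): cur=D back=1 fwd=2
After 8 (forward): cur=S back=2 fwd=1
After 9 (forward): cur=T back=3 fwd=0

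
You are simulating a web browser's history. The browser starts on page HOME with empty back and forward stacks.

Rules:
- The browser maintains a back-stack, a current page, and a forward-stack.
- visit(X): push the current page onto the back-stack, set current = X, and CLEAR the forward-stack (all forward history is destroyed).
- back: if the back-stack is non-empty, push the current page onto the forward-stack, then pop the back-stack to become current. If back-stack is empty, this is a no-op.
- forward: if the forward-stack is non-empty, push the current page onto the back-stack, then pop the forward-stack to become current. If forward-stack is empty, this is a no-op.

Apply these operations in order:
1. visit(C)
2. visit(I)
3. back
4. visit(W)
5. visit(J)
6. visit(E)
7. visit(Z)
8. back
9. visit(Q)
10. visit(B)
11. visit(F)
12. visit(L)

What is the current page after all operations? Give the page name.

Answer: L

Derivation:
After 1 (visit(C)): cur=C back=1 fwd=0
After 2 (visit(I)): cur=I back=2 fwd=0
After 3 (back): cur=C back=1 fwd=1
After 4 (visit(W)): cur=W back=2 fwd=0
After 5 (visit(J)): cur=J back=3 fwd=0
After 6 (visit(E)): cur=E back=4 fwd=0
After 7 (visit(Z)): cur=Z back=5 fwd=0
After 8 (back): cur=E back=4 fwd=1
After 9 (visit(Q)): cur=Q back=5 fwd=0
After 10 (visit(B)): cur=B back=6 fwd=0
After 11 (visit(F)): cur=F back=7 fwd=0
After 12 (visit(L)): cur=L back=8 fwd=0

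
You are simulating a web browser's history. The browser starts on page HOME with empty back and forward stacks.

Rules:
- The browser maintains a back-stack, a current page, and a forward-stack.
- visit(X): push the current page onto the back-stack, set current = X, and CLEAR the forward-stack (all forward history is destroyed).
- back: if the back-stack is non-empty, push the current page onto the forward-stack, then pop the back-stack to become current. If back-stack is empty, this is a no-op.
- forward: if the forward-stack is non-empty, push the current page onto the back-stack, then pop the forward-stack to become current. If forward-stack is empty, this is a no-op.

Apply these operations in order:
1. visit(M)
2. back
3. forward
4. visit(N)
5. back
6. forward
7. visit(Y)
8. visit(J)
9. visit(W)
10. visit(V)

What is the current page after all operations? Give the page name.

Answer: V

Derivation:
After 1 (visit(M)): cur=M back=1 fwd=0
After 2 (back): cur=HOME back=0 fwd=1
After 3 (forward): cur=M back=1 fwd=0
After 4 (visit(N)): cur=N back=2 fwd=0
After 5 (back): cur=M back=1 fwd=1
After 6 (forward): cur=N back=2 fwd=0
After 7 (visit(Y)): cur=Y back=3 fwd=0
After 8 (visit(J)): cur=J back=4 fwd=0
After 9 (visit(W)): cur=W back=5 fwd=0
After 10 (visit(V)): cur=V back=6 fwd=0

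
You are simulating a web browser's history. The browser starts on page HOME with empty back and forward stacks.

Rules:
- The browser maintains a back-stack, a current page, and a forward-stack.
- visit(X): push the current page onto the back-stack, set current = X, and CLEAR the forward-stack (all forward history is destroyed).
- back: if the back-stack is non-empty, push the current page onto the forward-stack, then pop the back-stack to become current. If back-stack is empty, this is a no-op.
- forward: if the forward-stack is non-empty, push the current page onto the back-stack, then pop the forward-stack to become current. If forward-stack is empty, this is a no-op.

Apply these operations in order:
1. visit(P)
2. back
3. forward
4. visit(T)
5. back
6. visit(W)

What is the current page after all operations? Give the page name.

Answer: W

Derivation:
After 1 (visit(P)): cur=P back=1 fwd=0
After 2 (back): cur=HOME back=0 fwd=1
After 3 (forward): cur=P back=1 fwd=0
After 4 (visit(T)): cur=T back=2 fwd=0
After 5 (back): cur=P back=1 fwd=1
After 6 (visit(W)): cur=W back=2 fwd=0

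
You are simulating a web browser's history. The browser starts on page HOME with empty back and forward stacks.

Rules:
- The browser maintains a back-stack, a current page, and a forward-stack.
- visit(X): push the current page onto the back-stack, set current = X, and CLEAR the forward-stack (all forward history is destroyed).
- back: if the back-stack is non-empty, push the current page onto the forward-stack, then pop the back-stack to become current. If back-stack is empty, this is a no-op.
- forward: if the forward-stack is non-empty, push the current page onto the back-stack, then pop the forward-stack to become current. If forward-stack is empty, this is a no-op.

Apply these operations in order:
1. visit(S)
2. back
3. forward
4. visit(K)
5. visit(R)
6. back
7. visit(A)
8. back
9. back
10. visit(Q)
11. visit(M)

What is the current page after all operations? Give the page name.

Answer: M

Derivation:
After 1 (visit(S)): cur=S back=1 fwd=0
After 2 (back): cur=HOME back=0 fwd=1
After 3 (forward): cur=S back=1 fwd=0
After 4 (visit(K)): cur=K back=2 fwd=0
After 5 (visit(R)): cur=R back=3 fwd=0
After 6 (back): cur=K back=2 fwd=1
After 7 (visit(A)): cur=A back=3 fwd=0
After 8 (back): cur=K back=2 fwd=1
After 9 (back): cur=S back=1 fwd=2
After 10 (visit(Q)): cur=Q back=2 fwd=0
After 11 (visit(M)): cur=M back=3 fwd=0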